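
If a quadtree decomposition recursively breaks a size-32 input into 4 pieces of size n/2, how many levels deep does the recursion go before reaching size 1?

For divide and conquer with division factor 2:

Problem sizes at each level:
Level 0: 32
Level 1: 16
Level 2: 8
Level 3: 4
Level 4: 2
Level 5: 1

The root is level 0 and the size-1 base case is level 5 (the tree spans levels 0 through 5, i.e. 6 levels counting the root), so the depth is the number of divisions: log_2(32) = 5

The recursion tree depth is log_2(32) = 5. At each level, the problem size is divided by 2, so it takes 5 divisions to reduce to a base case of size 1. The algorithm makes 4 recursive calls at each level.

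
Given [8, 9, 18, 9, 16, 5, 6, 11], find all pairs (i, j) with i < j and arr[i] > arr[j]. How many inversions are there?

Finding inversions in [8, 9, 18, 9, 16, 5, 6, 11]:

(0, 5): arr[0]=8 > arr[5]=5
(0, 6): arr[0]=8 > arr[6]=6
(1, 5): arr[1]=9 > arr[5]=5
(1, 6): arr[1]=9 > arr[6]=6
(2, 3): arr[2]=18 > arr[3]=9
(2, 4): arr[2]=18 > arr[4]=16
(2, 5): arr[2]=18 > arr[5]=5
(2, 6): arr[2]=18 > arr[6]=6
(2, 7): arr[2]=18 > arr[7]=11
(3, 5): arr[3]=9 > arr[5]=5
(3, 6): arr[3]=9 > arr[6]=6
(4, 5): arr[4]=16 > arr[5]=5
(4, 6): arr[4]=16 > arr[6]=6
(4, 7): arr[4]=16 > arr[7]=11

Total inversions: 14

The array has 14 inversion(s): (0,5), (0,6), (1,5), (1,6), (2,3), (2,4), (2,5), (2,6), (2,7), (3,5), (3,6), (4,5), (4,6), (4,7). Each pair (i,j) satisfies i < j and arr[i] > arr[j].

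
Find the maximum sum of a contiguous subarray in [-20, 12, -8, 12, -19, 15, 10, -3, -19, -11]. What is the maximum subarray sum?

Using Kadane's algorithm on [-20, 12, -8, 12, -19, 15, 10, -3, -19, -11]:

Scanning through the array:
Position 1 (value 12): max_ending_here = 12, max_so_far = 12
Position 2 (value -8): max_ending_here = 4, max_so_far = 12
Position 3 (value 12): max_ending_here = 16, max_so_far = 16
Position 4 (value -19): max_ending_here = -3, max_so_far = 16
Position 5 (value 15): max_ending_here = 15, max_so_far = 16
Position 6 (value 10): max_ending_here = 25, max_so_far = 25
Position 7 (value -3): max_ending_here = 22, max_so_far = 25
Position 8 (value -19): max_ending_here = 3, max_so_far = 25
Position 9 (value -11): max_ending_here = -8, max_so_far = 25

Maximum subarray: [15, 10]
Maximum sum: 25

The maximum subarray is [15, 10] with sum 25. This subarray runs from index 5 to index 6.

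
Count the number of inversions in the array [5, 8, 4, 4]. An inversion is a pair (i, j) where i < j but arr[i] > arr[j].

Finding inversions in [5, 8, 4, 4]:

(0, 2): arr[0]=5 > arr[2]=4
(0, 3): arr[0]=5 > arr[3]=4
(1, 2): arr[1]=8 > arr[2]=4
(1, 3): arr[1]=8 > arr[3]=4

Total inversions: 4

The array has 4 inversion(s): (0,2), (0,3), (1,2), (1,3). Each pair (i,j) satisfies i < j and arr[i] > arr[j].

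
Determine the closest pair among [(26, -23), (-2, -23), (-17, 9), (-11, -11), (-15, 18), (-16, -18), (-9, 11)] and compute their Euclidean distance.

Computing all pairwise distances among 7 points:

d((26, -23), (-2, -23)) = 28.0
d((26, -23), (-17, 9)) = 53.6004
d((26, -23), (-11, -11)) = 38.8973
d((26, -23), (-15, 18)) = 57.9828
d((26, -23), (-16, -18)) = 42.2966
d((26, -23), (-9, 11)) = 48.7955
d((-2, -23), (-17, 9)) = 35.3412
d((-2, -23), (-11, -11)) = 15.0
d((-2, -23), (-15, 18)) = 43.0116
d((-2, -23), (-16, -18)) = 14.8661
d((-2, -23), (-9, 11)) = 34.7131
d((-17, 9), (-11, -11)) = 20.8806
d((-17, 9), (-15, 18)) = 9.2195
d((-17, 9), (-16, -18)) = 27.0185
d((-17, 9), (-9, 11)) = 8.2462 <-- minimum
d((-11, -11), (-15, 18)) = 29.2746
d((-11, -11), (-16, -18)) = 8.6023
d((-11, -11), (-9, 11)) = 22.0907
d((-15, 18), (-16, -18)) = 36.0139
d((-15, 18), (-9, 11)) = 9.2195
d((-16, -18), (-9, 11)) = 29.8329

Closest pair: (-17, 9) and (-9, 11) with distance 8.2462

The closest pair is (-17, 9) and (-9, 11) with Euclidean distance 8.2462. For 7 points, brute-force pairwise comparison is shown above. For large n, the divide-and-conquer algorithm (sort by x, recurse on halves, check the dividing strip) achieves O(n log n).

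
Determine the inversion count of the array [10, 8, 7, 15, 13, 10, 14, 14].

Finding inversions in [10, 8, 7, 15, 13, 10, 14, 14]:

(0, 1): arr[0]=10 > arr[1]=8
(0, 2): arr[0]=10 > arr[2]=7
(1, 2): arr[1]=8 > arr[2]=7
(3, 4): arr[3]=15 > arr[4]=13
(3, 5): arr[3]=15 > arr[5]=10
(3, 6): arr[3]=15 > arr[6]=14
(3, 7): arr[3]=15 > arr[7]=14
(4, 5): arr[4]=13 > arr[5]=10

Total inversions: 8

The array has 8 inversion(s): (0,1), (0,2), (1,2), (3,4), (3,5), (3,6), (3,7), (4,5). Each pair (i,j) satisfies i < j and arr[i] > arr[j].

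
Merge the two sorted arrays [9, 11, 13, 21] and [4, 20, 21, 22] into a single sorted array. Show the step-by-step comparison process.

Merging process:

Compare 9 vs 4: take 4 from right. Merged: [4]
Compare 9 vs 20: take 9 from left. Merged: [4, 9]
Compare 11 vs 20: take 11 from left. Merged: [4, 9, 11]
Compare 13 vs 20: take 13 from left. Merged: [4, 9, 11, 13]
Compare 21 vs 20: take 20 from right. Merged: [4, 9, 11, 13, 20]
Compare 21 vs 21: take 21 from left. Merged: [4, 9, 11, 13, 20, 21]
Append remaining from right: [21, 22]. Merged: [4, 9, 11, 13, 20, 21, 21, 22]

Final merged array: [4, 9, 11, 13, 20, 21, 21, 22]
Total comparisons: 6

The merged array is [4, 9, 11, 13, 20, 21, 21, 22], requiring 6 comparisons. The merge step runs in O(n) time where n is the total number of elements.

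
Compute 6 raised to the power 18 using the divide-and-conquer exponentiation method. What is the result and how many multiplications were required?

Computing 6^18 by squaring (build up from 6^1; each line after the first costs one multiplication):

6^1 = 6
6^2 = (6^1)^2 = 6^2 = 36
6^4 = (6^2)^2 = 36^2 = 1296
6^8 = (6^4)^2 = 1296^2 = 1679616
6^9 = 6 * 6^8 = 6 * 1679616 = 10077696
6^18 = (6^9)^2 = 10077696^2 = 101559956668416

Result: 101559956668416
Multiplications needed: 5 (5 lines after 6^1)

6^18 = 101559956668416. Using exponentiation by squaring, this requires 5 multiplications. The key idea: if the exponent is even, square the half-power; if odd, multiply by the base once.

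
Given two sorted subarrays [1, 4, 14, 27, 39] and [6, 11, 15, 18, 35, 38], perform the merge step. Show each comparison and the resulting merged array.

Merging process:

Compare 1 vs 6: take 1 from left. Merged: [1]
Compare 4 vs 6: take 4 from left. Merged: [1, 4]
Compare 14 vs 6: take 6 from right. Merged: [1, 4, 6]
Compare 14 vs 11: take 11 from right. Merged: [1, 4, 6, 11]
Compare 14 vs 15: take 14 from left. Merged: [1, 4, 6, 11, 14]
Compare 27 vs 15: take 15 from right. Merged: [1, 4, 6, 11, 14, 15]
Compare 27 vs 18: take 18 from right. Merged: [1, 4, 6, 11, 14, 15, 18]
Compare 27 vs 35: take 27 from left. Merged: [1, 4, 6, 11, 14, 15, 18, 27]
Compare 39 vs 35: take 35 from right. Merged: [1, 4, 6, 11, 14, 15, 18, 27, 35]
Compare 39 vs 38: take 38 from right. Merged: [1, 4, 6, 11, 14, 15, 18, 27, 35, 38]
Append remaining from left: [39]. Merged: [1, 4, 6, 11, 14, 15, 18, 27, 35, 38, 39]

Final merged array: [1, 4, 6, 11, 14, 15, 18, 27, 35, 38, 39]
Total comparisons: 10

The merged array is [1, 4, 6, 11, 14, 15, 18, 27, 35, 38, 39], requiring 10 comparisons. The merge step runs in O(n) time where n is the total number of elements.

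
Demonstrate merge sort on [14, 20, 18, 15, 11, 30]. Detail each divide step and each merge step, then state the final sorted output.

Merge sort trace:

Split: [14, 20, 18, 15, 11, 30] -> [14, 20, 18] and [15, 11, 30]
  Split: [14, 20, 18] -> [14] and [20, 18]
    Split: [20, 18] -> [20] and [18]
    Merge: [20] + [18] -> [18, 20]
  Merge: [14] + [18, 20] -> [14, 18, 20]
  Split: [15, 11, 30] -> [15] and [11, 30]
    Split: [11, 30] -> [11] and [30]
    Merge: [11] + [30] -> [11, 30]
  Merge: [15] + [11, 30] -> [11, 15, 30]
Merge: [14, 18, 20] + [11, 15, 30] -> [11, 14, 15, 18, 20, 30]

Final sorted array: [11, 14, 15, 18, 20, 30]

The merge sort proceeds by recursively splitting the array and merging sorted halves.
After all merges, the sorted array is [11, 14, 15, 18, 20, 30].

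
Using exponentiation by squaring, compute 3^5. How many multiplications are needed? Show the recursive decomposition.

Computing 3^5 by squaring (build up from 3^1; each line after the first costs one multiplication):

3^1 = 3
3^2 = (3^1)^2 = 3^2 = 9
3^4 = (3^2)^2 = 9^2 = 81
3^5 = 3 * 3^4 = 3 * 81 = 243

Result: 243
Multiplications needed: 3 (3 lines after 3^1)

3^5 = 243. Using exponentiation by squaring, this requires 3 multiplications. The key idea: if the exponent is even, square the half-power; if odd, multiply by the base once.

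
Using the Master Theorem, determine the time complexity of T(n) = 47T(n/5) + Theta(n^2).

Master Theorem for T(n) = 47T(n/5) + O(n^2):

a = 47, b = 5, c = 2
log_b(a) = log_5(47) = 2.3922

Case 1: c = 2 < log_5(47) = 2.3922
T(n) = O(n^(log_5 47))

For T(n) = 47T(n/5) + O(n^2): log_5(47) = 2.3922. This is Case 1 of the Master Theorem (c < log_b(a), work dominated by leaves), giving O(n^(log_5 47)).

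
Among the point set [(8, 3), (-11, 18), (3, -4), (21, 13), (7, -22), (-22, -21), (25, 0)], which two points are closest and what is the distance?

Computing all pairwise distances among 7 points:

d((8, 3), (-11, 18)) = 24.2074
d((8, 3), (3, -4)) = 8.6023 <-- minimum
d((8, 3), (21, 13)) = 16.4012
d((8, 3), (7, -22)) = 25.02
d((8, 3), (-22, -21)) = 38.4187
d((8, 3), (25, 0)) = 17.2627
d((-11, 18), (3, -4)) = 26.0768
d((-11, 18), (21, 13)) = 32.3883
d((-11, 18), (7, -22)) = 43.8634
d((-11, 18), (-22, -21)) = 40.5216
d((-11, 18), (25, 0)) = 40.2492
d((3, -4), (21, 13)) = 24.7588
d((3, -4), (7, -22)) = 18.4391
d((3, -4), (-22, -21)) = 30.2324
d((3, -4), (25, 0)) = 22.3607
d((21, 13), (7, -22)) = 37.6962
d((21, 13), (-22, -21)) = 54.8179
d((21, 13), (25, 0)) = 13.6015
d((7, -22), (-22, -21)) = 29.0172
d((7, -22), (25, 0)) = 28.4253
d((-22, -21), (25, 0)) = 51.4782

Closest pair: (8, 3) and (3, -4) with distance 8.6023

The closest pair is (8, 3) and (3, -4) with Euclidean distance 8.6023. For 7 points, brute-force pairwise comparison is shown above. For large n, the divide-and-conquer algorithm (sort by x, recurse on halves, check the dividing strip) achieves O(n log n).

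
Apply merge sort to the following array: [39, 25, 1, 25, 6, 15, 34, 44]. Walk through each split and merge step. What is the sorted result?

Merge sort trace:

Split: [39, 25, 1, 25, 6, 15, 34, 44] -> [39, 25, 1, 25] and [6, 15, 34, 44]
  Split: [39, 25, 1, 25] -> [39, 25] and [1, 25]
    Split: [39, 25] -> [39] and [25]
    Merge: [39] + [25] -> [25, 39]
    Split: [1, 25] -> [1] and [25]
    Merge: [1] + [25] -> [1, 25]
  Merge: [25, 39] + [1, 25] -> [1, 25, 25, 39]
  Split: [6, 15, 34, 44] -> [6, 15] and [34, 44]
    Split: [6, 15] -> [6] and [15]
    Merge: [6] + [15] -> [6, 15]
    Split: [34, 44] -> [34] and [44]
    Merge: [34] + [44] -> [34, 44]
  Merge: [6, 15] + [34, 44] -> [6, 15, 34, 44]
Merge: [1, 25, 25, 39] + [6, 15, 34, 44] -> [1, 6, 15, 25, 25, 34, 39, 44]

Final sorted array: [1, 6, 15, 25, 25, 34, 39, 44]

The merge sort proceeds by recursively splitting the array and merging sorted halves.
After all merges, the sorted array is [1, 6, 15, 25, 25, 34, 39, 44].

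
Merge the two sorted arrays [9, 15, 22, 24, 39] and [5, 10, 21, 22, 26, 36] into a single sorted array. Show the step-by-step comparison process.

Merging process:

Compare 9 vs 5: take 5 from right. Merged: [5]
Compare 9 vs 10: take 9 from left. Merged: [5, 9]
Compare 15 vs 10: take 10 from right. Merged: [5, 9, 10]
Compare 15 vs 21: take 15 from left. Merged: [5, 9, 10, 15]
Compare 22 vs 21: take 21 from right. Merged: [5, 9, 10, 15, 21]
Compare 22 vs 22: take 22 from left. Merged: [5, 9, 10, 15, 21, 22]
Compare 24 vs 22: take 22 from right. Merged: [5, 9, 10, 15, 21, 22, 22]
Compare 24 vs 26: take 24 from left. Merged: [5, 9, 10, 15, 21, 22, 22, 24]
Compare 39 vs 26: take 26 from right. Merged: [5, 9, 10, 15, 21, 22, 22, 24, 26]
Compare 39 vs 36: take 36 from right. Merged: [5, 9, 10, 15, 21, 22, 22, 24, 26, 36]
Append remaining from left: [39]. Merged: [5, 9, 10, 15, 21, 22, 22, 24, 26, 36, 39]

Final merged array: [5, 9, 10, 15, 21, 22, 22, 24, 26, 36, 39]
Total comparisons: 10

The merged array is [5, 9, 10, 15, 21, 22, 22, 24, 26, 36, 39], requiring 10 comparisons. The merge step runs in O(n) time where n is the total number of elements.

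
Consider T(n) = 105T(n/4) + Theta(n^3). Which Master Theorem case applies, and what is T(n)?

Master Theorem for T(n) = 105T(n/4) + O(n^3):

a = 105, b = 4, c = 3
log_b(a) = log_4(105) = 3.3571

Case 1: c = 3 < log_4(105) = 3.3571
T(n) = O(n^(log_4 105))

For T(n) = 105T(n/4) + O(n^3): log_4(105) = 3.3571. This is Case 1 of the Master Theorem (c < log_b(a), work dominated by leaves), giving O(n^(log_4 105)).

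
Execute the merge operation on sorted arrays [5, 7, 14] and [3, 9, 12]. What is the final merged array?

Merging process:

Compare 5 vs 3: take 3 from right. Merged: [3]
Compare 5 vs 9: take 5 from left. Merged: [3, 5]
Compare 7 vs 9: take 7 from left. Merged: [3, 5, 7]
Compare 14 vs 9: take 9 from right. Merged: [3, 5, 7, 9]
Compare 14 vs 12: take 12 from right. Merged: [3, 5, 7, 9, 12]
Append remaining from left: [14]. Merged: [3, 5, 7, 9, 12, 14]

Final merged array: [3, 5, 7, 9, 12, 14]
Total comparisons: 5

The merged array is [3, 5, 7, 9, 12, 14], requiring 5 comparisons. The merge step runs in O(n) time where n is the total number of elements.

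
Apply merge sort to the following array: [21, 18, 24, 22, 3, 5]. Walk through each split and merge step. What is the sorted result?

Merge sort trace:

Split: [21, 18, 24, 22, 3, 5] -> [21, 18, 24] and [22, 3, 5]
  Split: [21, 18, 24] -> [21] and [18, 24]
    Split: [18, 24] -> [18] and [24]
    Merge: [18] + [24] -> [18, 24]
  Merge: [21] + [18, 24] -> [18, 21, 24]
  Split: [22, 3, 5] -> [22] and [3, 5]
    Split: [3, 5] -> [3] and [5]
    Merge: [3] + [5] -> [3, 5]
  Merge: [22] + [3, 5] -> [3, 5, 22]
Merge: [18, 21, 24] + [3, 5, 22] -> [3, 5, 18, 21, 22, 24]

Final sorted array: [3, 5, 18, 21, 22, 24]

The merge sort proceeds by recursively splitting the array and merging sorted halves.
After all merges, the sorted array is [3, 5, 18, 21, 22, 24].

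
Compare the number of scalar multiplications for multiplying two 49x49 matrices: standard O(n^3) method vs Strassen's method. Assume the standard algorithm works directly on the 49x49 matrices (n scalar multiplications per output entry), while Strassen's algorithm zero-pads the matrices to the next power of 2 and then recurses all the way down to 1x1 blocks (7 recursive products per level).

Matrix multiplication for 49x49 matrices:

Strassen's algorithm requires power-of-2 dimensions. Pad 49x49 to 64x64 (next power of 2).

Standard algorithm: 49^3 = 117649 multiplications
Strassen's algorithm: 7^(log2(64)) = 7^6 = 117649 multiplications
Savings: 117649 - 117649 = 0 multiplications

Standard: 117649 multiplications (49^3). Strassen: 117649 multiplications (7^6, after padding to 64x64). Strassen reduces 8 recursive multiplications to 7 at each level.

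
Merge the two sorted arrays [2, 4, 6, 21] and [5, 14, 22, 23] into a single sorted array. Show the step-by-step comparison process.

Merging process:

Compare 2 vs 5: take 2 from left. Merged: [2]
Compare 4 vs 5: take 4 from left. Merged: [2, 4]
Compare 6 vs 5: take 5 from right. Merged: [2, 4, 5]
Compare 6 vs 14: take 6 from left. Merged: [2, 4, 5, 6]
Compare 21 vs 14: take 14 from right. Merged: [2, 4, 5, 6, 14]
Compare 21 vs 22: take 21 from left. Merged: [2, 4, 5, 6, 14, 21]
Append remaining from right: [22, 23]. Merged: [2, 4, 5, 6, 14, 21, 22, 23]

Final merged array: [2, 4, 5, 6, 14, 21, 22, 23]
Total comparisons: 6

The merged array is [2, 4, 5, 6, 14, 21, 22, 23], requiring 6 comparisons. The merge step runs in O(n) time where n is the total number of elements.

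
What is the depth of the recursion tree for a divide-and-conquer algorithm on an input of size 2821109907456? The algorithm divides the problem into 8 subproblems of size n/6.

For divide and conquer with division factor 6:

Problem sizes at each level:
Level 0: 2821109907456
Level 1: 470184984576
Level 2: 78364164096
Level 3: 13060694016
Level 4: 2176782336
Level 5: 362797056
Level 6: 60466176
Level 7: 10077696
Level 8: 1679616
Level 9: 279936
Level 10: 46656
Level 11: 7776
Level 12: 1296
Level 13: 216
Level 14: 36
Level 15: 6
Level 16: 1

The root is level 0 and the size-1 base case is level 16 (the tree spans levels 0 through 16, i.e. 17 levels counting the root), so the depth is the number of divisions: log_6(2821109907456) = 16

The recursion tree depth is log_6(2821109907456) = 16. At each level, the problem size is divided by 6, so it takes 16 divisions to reduce to a base case of size 1. The algorithm makes 8 recursive calls at each level.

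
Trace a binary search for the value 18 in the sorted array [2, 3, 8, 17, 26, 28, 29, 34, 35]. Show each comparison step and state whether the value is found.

Binary search for 18 in [2, 3, 8, 17, 26, 28, 29, 34, 35]:

lo=0, hi=8, mid=4, arr[mid]=26 -> 26 > 18, search left half
lo=0, hi=3, mid=1, arr[mid]=3 -> 3 < 18, search right half
lo=2, hi=3, mid=2, arr[mid]=8 -> 8 < 18, search right half
lo=3, hi=3, mid=3, arr[mid]=17 -> 17 < 18, search right half
lo=4 > hi=3, target 18 not found

Binary search determines that 18 is not in the array after 4 comparisons. The search space was exhausted without finding the target.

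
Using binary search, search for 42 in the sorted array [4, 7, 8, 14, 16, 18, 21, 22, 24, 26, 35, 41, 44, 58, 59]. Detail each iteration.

Binary search for 42 in [4, 7, 8, 14, 16, 18, 21, 22, 24, 26, 35, 41, 44, 58, 59]:

lo=0, hi=14, mid=7, arr[mid]=22 -> 22 < 42, search right half
lo=8, hi=14, mid=11, arr[mid]=41 -> 41 < 42, search right half
lo=12, hi=14, mid=13, arr[mid]=58 -> 58 > 42, search left half
lo=12, hi=12, mid=12, arr[mid]=44 -> 44 > 42, search left half
lo=12 > hi=11, target 42 not found

Binary search determines that 42 is not in the array after 4 comparisons. The search space was exhausted without finding the target.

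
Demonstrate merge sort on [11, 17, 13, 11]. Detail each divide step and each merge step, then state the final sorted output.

Merge sort trace:

Split: [11, 17, 13, 11] -> [11, 17] and [13, 11]
  Split: [11, 17] -> [11] and [17]
  Merge: [11] + [17] -> [11, 17]
  Split: [13, 11] -> [13] and [11]
  Merge: [13] + [11] -> [11, 13]
Merge: [11, 17] + [11, 13] -> [11, 11, 13, 17]

Final sorted array: [11, 11, 13, 17]

The merge sort proceeds by recursively splitting the array and merging sorted halves.
After all merges, the sorted array is [11, 11, 13, 17].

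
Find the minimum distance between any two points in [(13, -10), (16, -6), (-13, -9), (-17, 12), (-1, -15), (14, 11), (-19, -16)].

Computing all pairwise distances among 7 points:

d((13, -10), (16, -6)) = 5.0 <-- minimum
d((13, -10), (-13, -9)) = 26.0192
d((13, -10), (-17, 12)) = 37.2022
d((13, -10), (-1, -15)) = 14.8661
d((13, -10), (14, 11)) = 21.0238
d((13, -10), (-19, -16)) = 32.5576
d((16, -6), (-13, -9)) = 29.1548
d((16, -6), (-17, 12)) = 37.5899
d((16, -6), (-1, -15)) = 19.2354
d((16, -6), (14, 11)) = 17.1172
d((16, -6), (-19, -16)) = 36.4005
d((-13, -9), (-17, 12)) = 21.3776
d((-13, -9), (-1, -15)) = 13.4164
d((-13, -9), (14, 11)) = 33.6006
d((-13, -9), (-19, -16)) = 9.2195
d((-17, 12), (-1, -15)) = 31.3847
d((-17, 12), (14, 11)) = 31.0161
d((-17, 12), (-19, -16)) = 28.0713
d((-1, -15), (14, 11)) = 30.0167
d((-1, -15), (-19, -16)) = 18.0278
d((14, 11), (-19, -16)) = 42.638

Closest pair: (13, -10) and (16, -6) with distance 5.0

The closest pair is (13, -10) and (16, -6) with Euclidean distance 5.0. For 7 points, brute-force pairwise comparison is shown above. For large n, the divide-and-conquer algorithm (sort by x, recurse on halves, check the dividing strip) achieves O(n log n).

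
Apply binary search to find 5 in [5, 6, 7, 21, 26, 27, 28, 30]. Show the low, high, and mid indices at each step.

Binary search for 5 in [5, 6, 7, 21, 26, 27, 28, 30]:

lo=0, hi=7, mid=3, arr[mid]=21 -> 21 > 5, search left half
lo=0, hi=2, mid=1, arr[mid]=6 -> 6 > 5, search left half
lo=0, hi=0, mid=0, arr[mid]=5 -> Found target at index 0!

Binary search finds 5 at index 0 after 3 comparisons. The search repeatedly halves the search space by comparing with the middle element.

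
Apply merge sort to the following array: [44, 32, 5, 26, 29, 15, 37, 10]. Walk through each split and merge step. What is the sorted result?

Merge sort trace:

Split: [44, 32, 5, 26, 29, 15, 37, 10] -> [44, 32, 5, 26] and [29, 15, 37, 10]
  Split: [44, 32, 5, 26] -> [44, 32] and [5, 26]
    Split: [44, 32] -> [44] and [32]
    Merge: [44] + [32] -> [32, 44]
    Split: [5, 26] -> [5] and [26]
    Merge: [5] + [26] -> [5, 26]
  Merge: [32, 44] + [5, 26] -> [5, 26, 32, 44]
  Split: [29, 15, 37, 10] -> [29, 15] and [37, 10]
    Split: [29, 15] -> [29] and [15]
    Merge: [29] + [15] -> [15, 29]
    Split: [37, 10] -> [37] and [10]
    Merge: [37] + [10] -> [10, 37]
  Merge: [15, 29] + [10, 37] -> [10, 15, 29, 37]
Merge: [5, 26, 32, 44] + [10, 15, 29, 37] -> [5, 10, 15, 26, 29, 32, 37, 44]

Final sorted array: [5, 10, 15, 26, 29, 32, 37, 44]

The merge sort proceeds by recursively splitting the array and merging sorted halves.
After all merges, the sorted array is [5, 10, 15, 26, 29, 32, 37, 44].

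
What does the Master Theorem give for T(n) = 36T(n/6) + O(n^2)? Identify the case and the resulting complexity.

Master Theorem for T(n) = 36T(n/6) + O(n^2):

a = 36, b = 6, c = 2
log_b(a) = log_6(36) = 2.0000

Case 2: c = 2 = log_6(36) = 2.0000
T(n) = O(n^2 log n) = O(n^2 log n)

For T(n) = 36T(n/6) + O(n^2): log_6(36) = 2.0000. This is Case 2 of the Master Theorem (c = log_b(a), equal work at all levels), giving O(n^2 log n).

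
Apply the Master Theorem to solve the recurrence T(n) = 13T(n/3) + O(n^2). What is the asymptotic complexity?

Master Theorem for T(n) = 13T(n/3) + O(n^2):

a = 13, b = 3, c = 2
log_b(a) = log_3(13) = 2.3347

Case 1: c = 2 < log_3(13) = 2.3347
T(n) = O(n^(log_3 13))

For T(n) = 13T(n/3) + O(n^2): log_3(13) = 2.3347. This is Case 1 of the Master Theorem (c < log_b(a), work dominated by leaves), giving O(n^(log_3 13)).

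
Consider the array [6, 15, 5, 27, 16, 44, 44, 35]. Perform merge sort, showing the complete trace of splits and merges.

Merge sort trace:

Split: [6, 15, 5, 27, 16, 44, 44, 35] -> [6, 15, 5, 27] and [16, 44, 44, 35]
  Split: [6, 15, 5, 27] -> [6, 15] and [5, 27]
    Split: [6, 15] -> [6] and [15]
    Merge: [6] + [15] -> [6, 15]
    Split: [5, 27] -> [5] and [27]
    Merge: [5] + [27] -> [5, 27]
  Merge: [6, 15] + [5, 27] -> [5, 6, 15, 27]
  Split: [16, 44, 44, 35] -> [16, 44] and [44, 35]
    Split: [16, 44] -> [16] and [44]
    Merge: [16] + [44] -> [16, 44]
    Split: [44, 35] -> [44] and [35]
    Merge: [44] + [35] -> [35, 44]
  Merge: [16, 44] + [35, 44] -> [16, 35, 44, 44]
Merge: [5, 6, 15, 27] + [16, 35, 44, 44] -> [5, 6, 15, 16, 27, 35, 44, 44]

Final sorted array: [5, 6, 15, 16, 27, 35, 44, 44]

The merge sort proceeds by recursively splitting the array and merging sorted halves.
After all merges, the sorted array is [5, 6, 15, 16, 27, 35, 44, 44].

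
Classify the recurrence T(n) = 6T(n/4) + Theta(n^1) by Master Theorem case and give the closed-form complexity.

Master Theorem for T(n) = 6T(n/4) + O(n^1):

a = 6, b = 4, c = 1
log_b(a) = log_4(6) = 1.2925

Case 1: c = 1 < log_4(6) = 1.2925
T(n) = O(n^(log_4 6))

For T(n) = 6T(n/4) + O(n^1): log_4(6) = 1.2925. This is Case 1 of the Master Theorem (c < log_b(a), work dominated by leaves), giving O(n^(log_4 6)).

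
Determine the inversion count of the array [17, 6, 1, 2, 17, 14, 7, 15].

Finding inversions in [17, 6, 1, 2, 17, 14, 7, 15]:

(0, 1): arr[0]=17 > arr[1]=6
(0, 2): arr[0]=17 > arr[2]=1
(0, 3): arr[0]=17 > arr[3]=2
(0, 5): arr[0]=17 > arr[5]=14
(0, 6): arr[0]=17 > arr[6]=7
(0, 7): arr[0]=17 > arr[7]=15
(1, 2): arr[1]=6 > arr[2]=1
(1, 3): arr[1]=6 > arr[3]=2
(4, 5): arr[4]=17 > arr[5]=14
(4, 6): arr[4]=17 > arr[6]=7
(4, 7): arr[4]=17 > arr[7]=15
(5, 6): arr[5]=14 > arr[6]=7

Total inversions: 12

The array has 12 inversion(s): (0,1), (0,2), (0,3), (0,5), (0,6), (0,7), (1,2), (1,3), (4,5), (4,6), (4,7), (5,6). Each pair (i,j) satisfies i < j and arr[i] > arr[j].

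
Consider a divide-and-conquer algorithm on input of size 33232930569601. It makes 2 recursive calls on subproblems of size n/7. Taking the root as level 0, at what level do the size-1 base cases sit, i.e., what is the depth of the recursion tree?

For divide and conquer with division factor 7:

Problem sizes at each level:
Level 0: 33232930569601
Level 1: 4747561509943
Level 2: 678223072849
Level 3: 96889010407
Level 4: 13841287201
Level 5: 1977326743
Level 6: 282475249
Level 7: 40353607
Level 8: 5764801
Level 9: 823543
Level 10: 117649
Level 11: 16807
Level 12: 2401
Level 13: 343
Level 14: 49
Level 15: 7
Level 16: 1

The root is level 0 and the size-1 base case is level 16 (the tree spans levels 0 through 16, i.e. 17 levels counting the root), so the depth is the number of divisions: log_7(33232930569601) = 16

The recursion tree depth is log_7(33232930569601) = 16. At each level, the problem size is divided by 7, so it takes 16 divisions to reduce to a base case of size 1. The algorithm makes 2 recursive calls at each level.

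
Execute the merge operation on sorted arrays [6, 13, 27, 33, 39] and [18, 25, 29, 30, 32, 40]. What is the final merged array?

Merging process:

Compare 6 vs 18: take 6 from left. Merged: [6]
Compare 13 vs 18: take 13 from left. Merged: [6, 13]
Compare 27 vs 18: take 18 from right. Merged: [6, 13, 18]
Compare 27 vs 25: take 25 from right. Merged: [6, 13, 18, 25]
Compare 27 vs 29: take 27 from left. Merged: [6, 13, 18, 25, 27]
Compare 33 vs 29: take 29 from right. Merged: [6, 13, 18, 25, 27, 29]
Compare 33 vs 30: take 30 from right. Merged: [6, 13, 18, 25, 27, 29, 30]
Compare 33 vs 32: take 32 from right. Merged: [6, 13, 18, 25, 27, 29, 30, 32]
Compare 33 vs 40: take 33 from left. Merged: [6, 13, 18, 25, 27, 29, 30, 32, 33]
Compare 39 vs 40: take 39 from left. Merged: [6, 13, 18, 25, 27, 29, 30, 32, 33, 39]
Append remaining from right: [40]. Merged: [6, 13, 18, 25, 27, 29, 30, 32, 33, 39, 40]

Final merged array: [6, 13, 18, 25, 27, 29, 30, 32, 33, 39, 40]
Total comparisons: 10

The merged array is [6, 13, 18, 25, 27, 29, 30, 32, 33, 39, 40], requiring 10 comparisons. The merge step runs in O(n) time where n is the total number of elements.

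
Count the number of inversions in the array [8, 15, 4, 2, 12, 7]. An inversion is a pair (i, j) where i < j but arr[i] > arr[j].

Finding inversions in [8, 15, 4, 2, 12, 7]:

(0, 2): arr[0]=8 > arr[2]=4
(0, 3): arr[0]=8 > arr[3]=2
(0, 5): arr[0]=8 > arr[5]=7
(1, 2): arr[1]=15 > arr[2]=4
(1, 3): arr[1]=15 > arr[3]=2
(1, 4): arr[1]=15 > arr[4]=12
(1, 5): arr[1]=15 > arr[5]=7
(2, 3): arr[2]=4 > arr[3]=2
(4, 5): arr[4]=12 > arr[5]=7

Total inversions: 9

The array has 9 inversion(s): (0,2), (0,3), (0,5), (1,2), (1,3), (1,4), (1,5), (2,3), (4,5). Each pair (i,j) satisfies i < j and arr[i] > arr[j].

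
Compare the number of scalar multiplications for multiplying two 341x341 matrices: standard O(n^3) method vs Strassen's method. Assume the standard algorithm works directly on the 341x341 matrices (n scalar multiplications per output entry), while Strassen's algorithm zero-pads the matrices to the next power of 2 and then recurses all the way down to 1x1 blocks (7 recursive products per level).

Matrix multiplication for 341x341 matrices:

Strassen's algorithm requires power-of-2 dimensions. Pad 341x341 to 512x512 (next power of 2).

Standard algorithm: 341^3 = 39651821 multiplications
Strassen's algorithm: 7^(log2(512)) = 7^9 = 40353607 multiplications
Difference: 39651821 - 40353607 = -701786 (Strassen uses MORE here due to padding overhead — for small or just-over-power-of-2 n, padding can outweigh the per-level savings)

Standard: 39651821 multiplications (341^3). Strassen: 40353607 multiplications (7^9, after padding to 512x512). Strassen reduces 8 recursive multiplications to 7 at each level.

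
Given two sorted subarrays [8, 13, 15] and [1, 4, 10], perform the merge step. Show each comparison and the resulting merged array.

Merging process:

Compare 8 vs 1: take 1 from right. Merged: [1]
Compare 8 vs 4: take 4 from right. Merged: [1, 4]
Compare 8 vs 10: take 8 from left. Merged: [1, 4, 8]
Compare 13 vs 10: take 10 from right. Merged: [1, 4, 8, 10]
Append remaining from left: [13, 15]. Merged: [1, 4, 8, 10, 13, 15]

Final merged array: [1, 4, 8, 10, 13, 15]
Total comparisons: 4

The merged array is [1, 4, 8, 10, 13, 15], requiring 4 comparisons. The merge step runs in O(n) time where n is the total number of elements.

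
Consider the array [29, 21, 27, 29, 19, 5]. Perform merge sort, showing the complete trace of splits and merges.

Merge sort trace:

Split: [29, 21, 27, 29, 19, 5] -> [29, 21, 27] and [29, 19, 5]
  Split: [29, 21, 27] -> [29] and [21, 27]
    Split: [21, 27] -> [21] and [27]
    Merge: [21] + [27] -> [21, 27]
  Merge: [29] + [21, 27] -> [21, 27, 29]
  Split: [29, 19, 5] -> [29] and [19, 5]
    Split: [19, 5] -> [19] and [5]
    Merge: [19] + [5] -> [5, 19]
  Merge: [29] + [5, 19] -> [5, 19, 29]
Merge: [21, 27, 29] + [5, 19, 29] -> [5, 19, 21, 27, 29, 29]

Final sorted array: [5, 19, 21, 27, 29, 29]

The merge sort proceeds by recursively splitting the array and merging sorted halves.
After all merges, the sorted array is [5, 19, 21, 27, 29, 29].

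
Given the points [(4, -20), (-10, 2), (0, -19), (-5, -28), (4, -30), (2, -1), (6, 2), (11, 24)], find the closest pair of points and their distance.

Computing all pairwise distances among 8 points:

d((4, -20), (-10, 2)) = 26.0768
d((4, -20), (0, -19)) = 4.1231 <-- minimum
d((4, -20), (-5, -28)) = 12.0416
d((4, -20), (4, -30)) = 10.0
d((4, -20), (2, -1)) = 19.105
d((4, -20), (6, 2)) = 22.0907
d((4, -20), (11, 24)) = 44.5533
d((-10, 2), (0, -19)) = 23.2594
d((-10, 2), (-5, -28)) = 30.4138
d((-10, 2), (4, -30)) = 34.9285
d((-10, 2), (2, -1)) = 12.3693
d((-10, 2), (6, 2)) = 16.0
d((-10, 2), (11, 24)) = 30.4138
d((0, -19), (-5, -28)) = 10.2956
d((0, -19), (4, -30)) = 11.7047
d((0, -19), (2, -1)) = 18.1108
d((0, -19), (6, 2)) = 21.8403
d((0, -19), (11, 24)) = 44.3847
d((-5, -28), (4, -30)) = 9.2195
d((-5, -28), (2, -1)) = 27.8927
d((-5, -28), (6, 2)) = 31.9531
d((-5, -28), (11, 24)) = 54.4059
d((4, -30), (2, -1)) = 29.0689
d((4, -30), (6, 2)) = 32.0624
d((4, -30), (11, 24)) = 54.4518
d((2, -1), (6, 2)) = 5.0
d((2, -1), (11, 24)) = 26.5707
d((6, 2), (11, 24)) = 22.561

Closest pair: (4, -20) and (0, -19) with distance 4.1231

The closest pair is (4, -20) and (0, -19) with Euclidean distance 4.1231. For 8 points, brute-force pairwise comparison is shown above. For large n, the divide-and-conquer algorithm (sort by x, recurse on halves, check the dividing strip) achieves O(n log n).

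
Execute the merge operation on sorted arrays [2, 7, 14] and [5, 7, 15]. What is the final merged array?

Merging process:

Compare 2 vs 5: take 2 from left. Merged: [2]
Compare 7 vs 5: take 5 from right. Merged: [2, 5]
Compare 7 vs 7: take 7 from left. Merged: [2, 5, 7]
Compare 14 vs 7: take 7 from right. Merged: [2, 5, 7, 7]
Compare 14 vs 15: take 14 from left. Merged: [2, 5, 7, 7, 14]
Append remaining from right: [15]. Merged: [2, 5, 7, 7, 14, 15]

Final merged array: [2, 5, 7, 7, 14, 15]
Total comparisons: 5

The merged array is [2, 5, 7, 7, 14, 15], requiring 5 comparisons. The merge step runs in O(n) time where n is the total number of elements.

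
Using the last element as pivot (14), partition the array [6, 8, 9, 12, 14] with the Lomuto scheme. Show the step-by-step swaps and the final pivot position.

Lomuto partition with pivot = 14:

Initial array: [6, 8, 9, 12, 14]

arr[0]=6 <= 14: swap with position 0, array becomes [6, 8, 9, 12, 14]
arr[1]=8 <= 14: swap with position 1, array becomes [6, 8, 9, 12, 14]
arr[2]=9 <= 14: swap with position 2, array becomes [6, 8, 9, 12, 14]
arr[3]=12 <= 14: swap with position 3, array becomes [6, 8, 9, 12, 14]

Place pivot at position 4: [6, 8, 9, 12, 14]
Pivot position: 4

After partitioning with pivot 14, the array becomes [6, 8, 9, 12, 14]. The pivot is placed at index 4. All elements to the left of the pivot are <= 14, and all elements to the right are > 14.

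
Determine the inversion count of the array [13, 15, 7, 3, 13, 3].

Finding inversions in [13, 15, 7, 3, 13, 3]:

(0, 2): arr[0]=13 > arr[2]=7
(0, 3): arr[0]=13 > arr[3]=3
(0, 5): arr[0]=13 > arr[5]=3
(1, 2): arr[1]=15 > arr[2]=7
(1, 3): arr[1]=15 > arr[3]=3
(1, 4): arr[1]=15 > arr[4]=13
(1, 5): arr[1]=15 > arr[5]=3
(2, 3): arr[2]=7 > arr[3]=3
(2, 5): arr[2]=7 > arr[5]=3
(4, 5): arr[4]=13 > arr[5]=3

Total inversions: 10

The array has 10 inversion(s): (0,2), (0,3), (0,5), (1,2), (1,3), (1,4), (1,5), (2,3), (2,5), (4,5). Each pair (i,j) satisfies i < j and arr[i] > arr[j].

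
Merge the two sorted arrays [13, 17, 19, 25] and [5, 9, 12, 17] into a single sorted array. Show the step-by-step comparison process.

Merging process:

Compare 13 vs 5: take 5 from right. Merged: [5]
Compare 13 vs 9: take 9 from right. Merged: [5, 9]
Compare 13 vs 12: take 12 from right. Merged: [5, 9, 12]
Compare 13 vs 17: take 13 from left. Merged: [5, 9, 12, 13]
Compare 17 vs 17: take 17 from left. Merged: [5, 9, 12, 13, 17]
Compare 19 vs 17: take 17 from right. Merged: [5, 9, 12, 13, 17, 17]
Append remaining from left: [19, 25]. Merged: [5, 9, 12, 13, 17, 17, 19, 25]

Final merged array: [5, 9, 12, 13, 17, 17, 19, 25]
Total comparisons: 6

The merged array is [5, 9, 12, 13, 17, 17, 19, 25], requiring 6 comparisons. The merge step runs in O(n) time where n is the total number of elements.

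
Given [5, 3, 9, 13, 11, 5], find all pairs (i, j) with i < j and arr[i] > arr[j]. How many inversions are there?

Finding inversions in [5, 3, 9, 13, 11, 5]:

(0, 1): arr[0]=5 > arr[1]=3
(2, 5): arr[2]=9 > arr[5]=5
(3, 4): arr[3]=13 > arr[4]=11
(3, 5): arr[3]=13 > arr[5]=5
(4, 5): arr[4]=11 > arr[5]=5

Total inversions: 5

The array has 5 inversion(s): (0,1), (2,5), (3,4), (3,5), (4,5). Each pair (i,j) satisfies i < j and arr[i] > arr[j].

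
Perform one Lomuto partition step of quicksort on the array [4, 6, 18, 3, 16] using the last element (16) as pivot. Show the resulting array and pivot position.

Lomuto partition with pivot = 16:

Initial array: [4, 6, 18, 3, 16]

arr[0]=4 <= 16: swap with position 0, array becomes [4, 6, 18, 3, 16]
arr[1]=6 <= 16: swap with position 1, array becomes [4, 6, 18, 3, 16]
arr[2]=18 > 16: no swap
arr[3]=3 <= 16: swap with position 2, array becomes [4, 6, 3, 18, 16]

Place pivot at position 3: [4, 6, 3, 16, 18]
Pivot position: 3

After partitioning with pivot 16, the array becomes [4, 6, 3, 16, 18]. The pivot is placed at index 3. All elements to the left of the pivot are <= 16, and all elements to the right are > 16.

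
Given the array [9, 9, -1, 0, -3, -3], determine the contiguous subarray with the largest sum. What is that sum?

Using Kadane's algorithm on [9, 9, -1, 0, -3, -3]:

Scanning through the array:
Position 1 (value 9): max_ending_here = 18, max_so_far = 18
Position 2 (value -1): max_ending_here = 17, max_so_far = 18
Position 3 (value 0): max_ending_here = 17, max_so_far = 18
Position 4 (value -3): max_ending_here = 14, max_so_far = 18
Position 5 (value -3): max_ending_here = 11, max_so_far = 18

Maximum subarray: [9, 9]
Maximum sum: 18

The maximum subarray is [9, 9] with sum 18. This subarray runs from index 0 to index 1.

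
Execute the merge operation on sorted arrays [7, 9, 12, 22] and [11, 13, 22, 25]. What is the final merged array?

Merging process:

Compare 7 vs 11: take 7 from left. Merged: [7]
Compare 9 vs 11: take 9 from left. Merged: [7, 9]
Compare 12 vs 11: take 11 from right. Merged: [7, 9, 11]
Compare 12 vs 13: take 12 from left. Merged: [7, 9, 11, 12]
Compare 22 vs 13: take 13 from right. Merged: [7, 9, 11, 12, 13]
Compare 22 vs 22: take 22 from left. Merged: [7, 9, 11, 12, 13, 22]
Append remaining from right: [22, 25]. Merged: [7, 9, 11, 12, 13, 22, 22, 25]

Final merged array: [7, 9, 11, 12, 13, 22, 22, 25]
Total comparisons: 6

The merged array is [7, 9, 11, 12, 13, 22, 22, 25], requiring 6 comparisons. The merge step runs in O(n) time where n is the total number of elements.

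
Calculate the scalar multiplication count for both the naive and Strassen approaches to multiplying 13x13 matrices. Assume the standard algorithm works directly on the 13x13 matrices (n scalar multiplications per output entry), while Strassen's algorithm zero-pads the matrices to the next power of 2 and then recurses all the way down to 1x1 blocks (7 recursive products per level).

Matrix multiplication for 13x13 matrices:

Strassen's algorithm requires power-of-2 dimensions. Pad 13x13 to 16x16 (next power of 2).

Standard algorithm: 13^3 = 2197 multiplications
Strassen's algorithm: 7^(log2(16)) = 7^4 = 2401 multiplications
Difference: 2197 - 2401 = -204 (Strassen uses MORE here due to padding overhead — for small or just-over-power-of-2 n, padding can outweigh the per-level savings)

Standard: 2197 multiplications (13^3). Strassen: 2401 multiplications (7^4, after padding to 16x16). Strassen reduces 8 recursive multiplications to 7 at each level.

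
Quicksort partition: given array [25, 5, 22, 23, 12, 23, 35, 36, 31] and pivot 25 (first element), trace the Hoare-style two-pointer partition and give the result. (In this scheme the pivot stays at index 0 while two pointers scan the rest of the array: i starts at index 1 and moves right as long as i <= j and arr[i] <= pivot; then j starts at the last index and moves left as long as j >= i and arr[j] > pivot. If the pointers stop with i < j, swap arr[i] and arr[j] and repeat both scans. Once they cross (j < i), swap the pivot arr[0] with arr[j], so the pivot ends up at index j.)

Hoare-style two-pointer partition with pivot = 25:

Initial array: [25, 5, 22, 23, 12, 23, 35, 36, 31]

Pointers start at i = 1, j = 8.
i ends at 6, j ends at 5: the pointers have crossed (j < i), so scanning stops.

Swap pivot arr[0] with arr[5] to place pivot at position 5: [23, 5, 22, 23, 12, 25, 35, 36, 31]
Pivot position: 5

After partitioning with pivot 25, the array becomes [23, 5, 22, 23, 12, 25, 35, 36, 31]. The pivot is placed at index 5. All elements to the left of the pivot are <= 25, and all elements to the right are > 25.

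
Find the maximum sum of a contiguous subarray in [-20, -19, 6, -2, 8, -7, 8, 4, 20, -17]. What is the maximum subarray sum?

Using Kadane's algorithm on [-20, -19, 6, -2, 8, -7, 8, 4, 20, -17]:

Scanning through the array:
Position 1 (value -19): max_ending_here = -19, max_so_far = -19
Position 2 (value 6): max_ending_here = 6, max_so_far = 6
Position 3 (value -2): max_ending_here = 4, max_so_far = 6
Position 4 (value 8): max_ending_here = 12, max_so_far = 12
Position 5 (value -7): max_ending_here = 5, max_so_far = 12
Position 6 (value 8): max_ending_here = 13, max_so_far = 13
Position 7 (value 4): max_ending_here = 17, max_so_far = 17
Position 8 (value 20): max_ending_here = 37, max_so_far = 37
Position 9 (value -17): max_ending_here = 20, max_so_far = 37

Maximum subarray: [6, -2, 8, -7, 8, 4, 20]
Maximum sum: 37

The maximum subarray is [6, -2, 8, -7, 8, 4, 20] with sum 37. This subarray runs from index 2 to index 8.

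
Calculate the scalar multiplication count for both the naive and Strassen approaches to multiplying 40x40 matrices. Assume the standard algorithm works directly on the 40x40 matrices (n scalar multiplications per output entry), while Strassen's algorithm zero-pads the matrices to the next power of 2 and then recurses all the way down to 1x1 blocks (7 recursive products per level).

Matrix multiplication for 40x40 matrices:

Strassen's algorithm requires power-of-2 dimensions. Pad 40x40 to 64x64 (next power of 2).

Standard algorithm: 40^3 = 64000 multiplications
Strassen's algorithm: 7^(log2(64)) = 7^6 = 117649 multiplications
Difference: 64000 - 117649 = -53649 (Strassen uses MORE here due to padding overhead — for small or just-over-power-of-2 n, padding can outweigh the per-level savings)

Standard: 64000 multiplications (40^3). Strassen: 117649 multiplications (7^6, after padding to 64x64). Strassen reduces 8 recursive multiplications to 7 at each level.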